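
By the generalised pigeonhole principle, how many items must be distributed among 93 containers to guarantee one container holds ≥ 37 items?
n = (37 − 1)·93 + 1 = 3349

By the generalised pigeonhole principle, to guarantee some box contains ≥ r objects we need more than (r − 1) · k objects total. Threshold: n = (r − 1) · k + 1. With r = 37 and k = 93: n = 36 · 93 + 1 = 3348 + 1 = 3349. For n = 3348 = 36 · 93, we can put exactly 36 objects in every box, avoiding 37 in any single one — so 3349 is tight.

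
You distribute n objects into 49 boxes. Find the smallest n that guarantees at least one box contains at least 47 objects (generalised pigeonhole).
n = (47 − 1)·49 + 1 = 2255

By the generalised pigeonhole principle, to guarantee some box contains ≥ r objects we need more than (r − 1) · k objects total. Threshold: n = (r − 1) · k + 1. With r = 47 and k = 49: n = 46 · 49 + 1 = 2254 + 1 = 2255. For n = 2254 = 46 · 49, we can put exactly 46 objects in every box, avoiding 47 in any single one — so 2255 is tight.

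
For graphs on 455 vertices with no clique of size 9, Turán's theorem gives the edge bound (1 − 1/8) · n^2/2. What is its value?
Turán density bound = (7/8) · 455^2/2 = 1449175/16 ≈ 90573.4375

Turán's theorem: ex(n, K_{r+1}) is achieved by the complete r-partite Turán graph T(n, r) with parts as balanced as possible, and is at most (1 − 1/r) · n^2/2. For r = 8, n = 455: the density bound is (7/8) · 207025/2 = 1449175/16 ≈ 90573.4375. The integer-valued extremum is e(T(455, 8)) = 90573, which is strictly less than the density bound 1449175/16 since 8 ∤ 455 (the parts of T(455, 8) cannot all be equal).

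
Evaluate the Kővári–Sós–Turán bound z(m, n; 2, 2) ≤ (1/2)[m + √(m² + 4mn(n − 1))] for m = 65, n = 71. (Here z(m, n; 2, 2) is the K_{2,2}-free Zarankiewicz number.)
z(65, 71; 2, 2) ≤ (1/2)[65 + √(65² + 4·65·71·70)] = (1/2)[65 + √1296425] = 601.8033

Kővári–Sós–Turán: let r_1, ..., r_65 be the row sums and z = Σ r_i the total number of 1s. Each pair of columns can share at most one row with both entries 1 (else a 2×2 all-ones block appears), so Σ_i C(r_i, 2) ≤ C(71, 2) = 2485. By convexity Σ_i C(r_i, 2) ≥ 65·C(z/65, 2) = z(z − 65)/(2·65), giving z² − 65z − 65·71·70 ≤ 0 and hence z ≤ (1/2)[65 + √(4225 + 4·323050)] = (1/2)[65 + √1296425] ≈ (1/2)(65 + 1138.6066) = 601.8033.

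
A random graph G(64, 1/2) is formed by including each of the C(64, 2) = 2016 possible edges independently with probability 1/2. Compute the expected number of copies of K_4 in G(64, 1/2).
E[# K_4] = C(64, 4) · (1/2)^C(4, 2) = 635376 / 2^6 = 39711/4 = 9927.75

For each 4-subset S of vertices (there are C(64, 4) = 635376 such S), let X_S = 1 if S induces a K_4 (all C(4, 2) = 6 edges present). Then P(X_S = 1) = (1/2)^6 = 1/64. By linearity of expectation, E[# K_4] = C(64, 4) · (1/2)^6 = 635376 / 64 = 39711/4 = 9927.75.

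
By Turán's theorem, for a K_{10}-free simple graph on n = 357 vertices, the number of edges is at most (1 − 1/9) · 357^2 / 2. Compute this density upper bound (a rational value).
Turán density bound = (8/9) · 357^2/2 = 56644

Turán's theorem: ex(n, K_{r+1}) is achieved by the complete r-partite Turán graph T(n, r) with parts as balanced as possible, and is at most (1 − 1/r) · n^2/2. For r = 9, n = 357: the density bound is (8/9) · 127449/2 = 56644. The integer-valued extremum is e(T(357, 9)) = 56643, which is strictly less than the density bound 56644 since 9 ∤ 357 (the parts of T(357, 9) cannot all be equal).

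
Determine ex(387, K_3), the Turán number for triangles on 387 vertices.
ex(387, K_3) = ⌊387^2/4⌋ = 37442

Mantel (1907): a triangle-free graph on n vertices has at most ⌊n^2/4⌋ edges, with equality for the complete bipartite graph K_{⌊n/2⌋, ⌈n/2⌉}. For n = 387: ⌊387^2/4⌋ = ⌊149769/4⌋ = 37442. The extremal graph is K_{193, 194}, which has 193·194 = 37442 edges.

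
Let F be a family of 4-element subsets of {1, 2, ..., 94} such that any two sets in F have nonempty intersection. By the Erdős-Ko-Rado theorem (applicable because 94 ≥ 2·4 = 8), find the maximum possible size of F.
max |F| = C(93, 3) = 129766

The Erdős-Ko-Rado theorem states: for n ≥ 2k, an intersecting family of k-subsets of an n-element set has size at most C(n − 1, k − 1), with equality for 'star' families {A ⊆ [n] : |A| = k, i ∈ A} (fix an element i). For n = 94, k = 4: C(93, 3) = 129766.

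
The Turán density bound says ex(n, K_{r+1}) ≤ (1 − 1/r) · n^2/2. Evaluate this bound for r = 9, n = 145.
Turán density bound = (8/9) · 145^2/2 = 84100/9 ≈ 9344.4444

Turán's theorem: ex(n, K_{r+1}) is achieved by the complete r-partite Turán graph T(n, r) with parts as balanced as possible, and is at most (1 − 1/r) · n^2/2. For r = 9, n = 145: the density bound is (8/9) · 21025/2 = 84100/9 ≈ 9344.4444. The integer-valued extremum is e(T(145, 9)) = 9344, which is strictly less than the density bound 84100/9 since 9 ∤ 145 (the parts of T(145, 9) cannot all be equal).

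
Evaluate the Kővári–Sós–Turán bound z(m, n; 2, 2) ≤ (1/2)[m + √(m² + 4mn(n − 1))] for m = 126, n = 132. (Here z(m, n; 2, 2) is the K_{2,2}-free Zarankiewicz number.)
z(126, 132; 2, 2) ≤ (1/2)[126 + √(126² + 4·126·132·131)] = (1/2)[126 + √8731044] = 1540.417

Kővári–Sós–Turán: let r_1, ..., r_126 be the row sums and z = Σ r_i the total number of 1s. Each pair of columns can share at most one row with both entries 1 (else a 2×2 all-ones block appears), so Σ_i C(r_i, 2) ≤ C(132, 2) = 8646. By convexity Σ_i C(r_i, 2) ≥ 126·C(z/126, 2) = z(z − 126)/(2·126), giving z² − 126z − 126·132·131 ≤ 0 and hence z ≤ (1/2)[126 + √(15876 + 4·2178792)] = (1/2)[126 + √8731044] ≈ (1/2)(126 + 2954.834) = 1540.417.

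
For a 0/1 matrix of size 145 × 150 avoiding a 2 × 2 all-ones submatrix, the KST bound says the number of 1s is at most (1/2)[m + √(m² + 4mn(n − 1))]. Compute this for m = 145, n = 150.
z(145, 150; 2, 2) ≤ (1/2)[145 + √(145² + 4·145·150·149)] = (1/2)[145 + √12984025] = 1874.1676

Kővári–Sós–Turán: let r_1, ..., r_145 be the row sums and z = Σ r_i the total number of 1s. Each pair of columns can share at most one row with both entries 1 (else a 2×2 all-ones block appears), so Σ_i C(r_i, 2) ≤ C(150, 2) = 11175. By convexity Σ_i C(r_i, 2) ≥ 145·C(z/145, 2) = z(z − 145)/(2·145), giving z² − 145z − 145·150·149 ≤ 0 and hence z ≤ (1/2)[145 + √(21025 + 4·3240750)] = (1/2)[145 + √12984025] ≈ (1/2)(145 + 3603.3353) = 1874.1676.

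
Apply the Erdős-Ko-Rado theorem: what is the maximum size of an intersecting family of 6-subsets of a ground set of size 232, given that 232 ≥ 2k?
max |F| = C(231, 5) = 5247527901

The Erdős-Ko-Rado theorem states: for n ≥ 2k, an intersecting family of k-subsets of an n-element set has size at most C(n − 1, k − 1), with equality for 'star' families {A ⊆ [n] : |A| = k, i ∈ A} (fix an element i). For n = 232, k = 6: C(231, 5) = 5247527901.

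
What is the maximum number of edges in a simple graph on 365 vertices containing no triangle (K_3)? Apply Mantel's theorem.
ex(365, K_3) = ⌊365^2/4⌋ = 33306

Mantel (1907): a triangle-free graph on n vertices has at most ⌊n^2/4⌋ edges, with equality for the complete bipartite graph K_{⌊n/2⌋, ⌈n/2⌉}. For n = 365: ⌊365^2/4⌋ = ⌊133225/4⌋ = 33306. The extremal graph is K_{182, 183}, which has 182·183 = 33306 edges.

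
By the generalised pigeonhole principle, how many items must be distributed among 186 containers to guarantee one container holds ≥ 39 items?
n = (39 − 1)·186 + 1 = 7069

By the generalised pigeonhole principle, to guarantee some box contains ≥ r objects we need more than (r − 1) · k objects total. Threshold: n = (r − 1) · k + 1. With r = 39 and k = 186: n = 38 · 186 + 1 = 7068 + 1 = 7069. For n = 7068 = 38 · 186, we can put exactly 38 objects in every box, avoiding 39 in any single one — so 7069 is tight.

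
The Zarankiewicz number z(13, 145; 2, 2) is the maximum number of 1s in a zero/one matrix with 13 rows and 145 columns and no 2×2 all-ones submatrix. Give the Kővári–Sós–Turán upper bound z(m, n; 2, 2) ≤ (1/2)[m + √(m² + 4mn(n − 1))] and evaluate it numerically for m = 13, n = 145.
z(13, 145; 2, 2) ≤ (1/2)[13 + √(13² + 4·13·145·144)] = (1/2)[13 + √1085929] = 527.5396

Kővári–Sós–Turán: let r_1, ..., r_13 be the row sums and z = Σ r_i the total number of 1s. Each pair of columns can share at most one row with both entries 1 (else a 2×2 all-ones block appears), so Σ_i C(r_i, 2) ≤ C(145, 2) = 10440. By convexity Σ_i C(r_i, 2) ≥ 13·C(z/13, 2) = z(z − 13)/(2·13), giving z² − 13z − 13·145·144 ≤ 0 and hence z ≤ (1/2)[13 + √(169 + 4·271440)] = (1/2)[13 + √1085929] ≈ (1/2)(13 + 1042.0792) = 527.5396.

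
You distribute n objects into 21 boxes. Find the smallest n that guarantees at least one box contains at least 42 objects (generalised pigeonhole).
n = (42 − 1)·21 + 1 = 862

By the generalised pigeonhole principle, to guarantee some box contains ≥ r objects we need more than (r − 1) · k objects total. Threshold: n = (r − 1) · k + 1. With r = 42 and k = 21: n = 41 · 21 + 1 = 861 + 1 = 862. For n = 861 = 41 · 21, we can put exactly 41 objects in every box, avoiding 42 in any single one — so 862 is tight.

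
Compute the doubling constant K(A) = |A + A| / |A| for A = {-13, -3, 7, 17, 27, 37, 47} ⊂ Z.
K = |A + A| / |A| = 13/7

Enumerate A + A = {a + b : a, b ∈ A}. With |A| = 7, there are |A|^2 = 49 ordered sum pairs; collecting distinct values, A + A = {-26, -16, -6, 4, 14, 24, 34, 44, 54, 64, 74, 84, 94}, so |A + A| = 13. Thus K = 13/7. Here |A + A| = 2|A| − 1 = 13, the minimum possible — so K = 13/7 is minimal, which holds iff A is an arithmetic progression.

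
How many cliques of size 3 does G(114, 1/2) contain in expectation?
E[# K_3] = C(114, 3) · (1/2)^C(3, 2) = 240464 / 2^3 = 30058

For each 3-subset S of vertices (there are C(114, 3) = 240464 such S), let X_S = 1 if S induces a K_3 (all C(3, 2) = 3 edges present). Then P(X_S = 1) = (1/2)^3 = 1/8. By linearity of expectation, E[# K_3] = C(114, 3) · (1/2)^3 = 240464 / 8 = 30058.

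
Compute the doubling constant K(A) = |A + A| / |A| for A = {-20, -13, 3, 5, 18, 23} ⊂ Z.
K = |A + A| / |A| = 20/6 = 10/3

Enumerate A + A = {a + b : a, b ∈ A}. With |A| = 6, there are |A|^2 = 36 ordered sum pairs; collecting distinct values, A + A = {-40, -33, -26, -17, -15, -10, -8, -2, 3, 5, 6, 8, 10, 21, 23, 26, 28, 36, 41, 46}, so |A + A| = 20. Thus K = 20/6 = 10/3. For comparison, the minimum possible |A + A| over all 6-element sets is 2·6 − 1 = 11 (so min K = 11/6), attained only by arithmetic progressions.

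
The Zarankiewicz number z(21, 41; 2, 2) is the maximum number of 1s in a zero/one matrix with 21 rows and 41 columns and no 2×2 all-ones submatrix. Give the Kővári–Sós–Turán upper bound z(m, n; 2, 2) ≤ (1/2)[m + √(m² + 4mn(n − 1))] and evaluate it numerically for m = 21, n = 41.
z(21, 41; 2, 2) ≤ (1/2)[21 + √(21² + 4·21·41·40)] = (1/2)[21 + √138201] = 196.377

Kővári–Sós–Turán: let r_1, ..., r_21 be the row sums and z = Σ r_i the total number of 1s. Each pair of columns can share at most one row with both entries 1 (else a 2×2 all-ones block appears), so Σ_i C(r_i, 2) ≤ C(41, 2) = 820. By convexity Σ_i C(r_i, 2) ≥ 21·C(z/21, 2) = z(z − 21)/(2·21), giving z² − 21z − 21·41·40 ≤ 0 and hence z ≤ (1/2)[21 + √(441 + 4·34440)] = (1/2)[21 + √138201] ≈ (1/2)(21 + 371.754) = 196.377.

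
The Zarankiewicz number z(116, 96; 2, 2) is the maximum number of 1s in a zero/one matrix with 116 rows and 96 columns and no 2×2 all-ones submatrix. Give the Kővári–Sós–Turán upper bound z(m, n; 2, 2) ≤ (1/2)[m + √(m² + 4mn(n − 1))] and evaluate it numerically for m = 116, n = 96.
z(116, 96; 2, 2) ≤ (1/2)[116 + √(116² + 4·116·96·95)] = (1/2)[116 + √4245136] = 1088.1864

Kővári–Sós–Turán: let r_1, ..., r_116 be the row sums and z = Σ r_i the total number of 1s. Each pair of columns can share at most one row with both entries 1 (else a 2×2 all-ones block appears), so Σ_i C(r_i, 2) ≤ C(96, 2) = 4560. By convexity Σ_i C(r_i, 2) ≥ 116·C(z/116, 2) = z(z − 116)/(2·116), giving z² − 116z − 116·96·95 ≤ 0 and hence z ≤ (1/2)[116 + √(13456 + 4·1057920)] = (1/2)[116 + √4245136] ≈ (1/2)(116 + 2060.3728) = 1088.1864.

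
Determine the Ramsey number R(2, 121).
R(2, 121) = 121

R(2, k) = k for all k ≥ 2: in a 2-colouring of K_k, either some edge is red (a red K_2) or all edges are blue (a blue K_k). And K_{120} coloured all-blue has no blue K_121, so R(2, 121) > 120. Hence R(2, 121) = 121.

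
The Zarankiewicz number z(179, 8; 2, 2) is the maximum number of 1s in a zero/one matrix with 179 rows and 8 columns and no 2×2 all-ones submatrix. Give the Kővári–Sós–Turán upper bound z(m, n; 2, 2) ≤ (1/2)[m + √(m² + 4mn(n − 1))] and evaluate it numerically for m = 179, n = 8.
z(179, 8; 2, 2) ≤ (1/2)[179 + √(179² + 4·179·8·7)] = (1/2)[179 + √72137] = 223.7917

Kővári–Sós–Turán: let r_1, ..., r_179 be the row sums and z = Σ r_i the total number of 1s. Each pair of columns can share at most one row with both entries 1 (else a 2×2 all-ones block appears), so Σ_i C(r_i, 2) ≤ C(8, 2) = 28. By convexity Σ_i C(r_i, 2) ≥ 179·C(z/179, 2) = z(z − 179)/(2·179), giving z² − 179z − 179·8·7 ≤ 0 and hence z ≤ (1/2)[179 + √(32041 + 4·10024)] = (1/2)[179 + √72137] ≈ (1/2)(179 + 268.5833) = 223.7917.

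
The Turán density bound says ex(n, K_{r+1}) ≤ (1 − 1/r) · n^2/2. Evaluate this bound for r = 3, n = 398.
Turán density bound = (2/3) · 398^2/2 = 158404/3 ≈ 52801.3333

Turán's theorem: ex(n, K_{r+1}) is achieved by the complete r-partite Turán graph T(n, r) with parts as balanced as possible, and is at most (1 − 1/r) · n^2/2. For r = 3, n = 398: the density bound is (2/3) · 158404/2 = 158404/3 ≈ 52801.3333. The integer-valued extremum is e(T(398, 3)) = 52801, which is strictly less than the density bound 158404/3 since 3 ∤ 398 (the parts of T(398, 3) cannot all be equal).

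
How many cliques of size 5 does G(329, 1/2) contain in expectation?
E[# K_5] = C(329, 5) · (1/2)^C(5, 2) = 31155678190 / 2^10 = 15577839095/512 ≈ 30425466.982422

For each 5-subset S of vertices (there are C(329, 5) = 31155678190 such S), let X_S = 1 if S induces a K_5 (all C(5, 2) = 10 edges present). Then P(X_S = 1) = (1/2)^10 = 1/1024. By linearity of expectation, E[# K_5] = C(329, 5) · (1/2)^10 = 31155678190 / 1024 = 15577839095/512 ≈ 30425466.982422.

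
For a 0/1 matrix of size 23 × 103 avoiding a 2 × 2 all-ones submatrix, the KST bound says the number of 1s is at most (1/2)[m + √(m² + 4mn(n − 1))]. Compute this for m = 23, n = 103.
z(23, 103; 2, 2) ≤ (1/2)[23 + √(23² + 4·23·103·102)] = (1/2)[23 + √967081] = 503.2014

Kővári–Sós–Turán: let r_1, ..., r_23 be the row sums and z = Σ r_i the total number of 1s. Each pair of columns can share at most one row with both entries 1 (else a 2×2 all-ones block appears), so Σ_i C(r_i, 2) ≤ C(103, 2) = 5253. By convexity Σ_i C(r_i, 2) ≥ 23·C(z/23, 2) = z(z − 23)/(2·23), giving z² − 23z − 23·103·102 ≤ 0 and hence z ≤ (1/2)[23 + √(529 + 4·241638)] = (1/2)[23 + √967081] ≈ (1/2)(23 + 983.4028) = 503.2014.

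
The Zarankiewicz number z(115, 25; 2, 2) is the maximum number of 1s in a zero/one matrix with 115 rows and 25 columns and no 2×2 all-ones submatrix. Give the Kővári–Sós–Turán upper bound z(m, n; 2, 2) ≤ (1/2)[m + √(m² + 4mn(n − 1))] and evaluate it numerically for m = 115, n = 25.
z(115, 25; 2, 2) ≤ (1/2)[115 + √(115² + 4·115·25·24)] = (1/2)[115 + √289225] = 326.3982

Kővári–Sós–Turán: let r_1, ..., r_115 be the row sums and z = Σ r_i the total number of 1s. Each pair of columns can share at most one row with both entries 1 (else a 2×2 all-ones block appears), so Σ_i C(r_i, 2) ≤ C(25, 2) = 300. By convexity Σ_i C(r_i, 2) ≥ 115·C(z/115, 2) = z(z − 115)/(2·115), giving z² − 115z − 115·25·24 ≤ 0 and hence z ≤ (1/2)[115 + √(13225 + 4·69000)] = (1/2)[115 + √289225] ≈ (1/2)(115 + 537.7964) = 326.3982.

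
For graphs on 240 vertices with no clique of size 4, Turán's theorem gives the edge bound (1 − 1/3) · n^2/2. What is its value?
Turán density bound = (2/3) · 240^2/2 = 19200

Turán's theorem: ex(n, K_{r+1}) is achieved by the complete r-partite Turán graph T(n, r) with parts as balanced as possible, and is at most (1 − 1/r) · n^2/2. For r = 3, n = 240: the density bound is (2/3) · 57600/2 = 19200. Since 3 ∣ 240, the Turán graph T(240, 3) has parts of equal size 80, and its edge count e(T(240, 3)) = 19200 attains the density bound exactly.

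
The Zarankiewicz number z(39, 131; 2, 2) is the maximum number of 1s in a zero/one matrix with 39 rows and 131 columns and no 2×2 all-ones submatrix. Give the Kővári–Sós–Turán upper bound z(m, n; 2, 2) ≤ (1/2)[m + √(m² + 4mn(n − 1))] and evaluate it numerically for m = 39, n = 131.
z(39, 131; 2, 2) ≤ (1/2)[39 + √(39² + 4·39·131·130)] = (1/2)[39 + √2658201] = 834.6995

Kővári–Sós–Turán: let r_1, ..., r_39 be the row sums and z = Σ r_i the total number of 1s. Each pair of columns can share at most one row with both entries 1 (else a 2×2 all-ones block appears), so Σ_i C(r_i, 2) ≤ C(131, 2) = 8515. By convexity Σ_i C(r_i, 2) ≥ 39·C(z/39, 2) = z(z − 39)/(2·39), giving z² − 39z − 39·131·130 ≤ 0 and hence z ≤ (1/2)[39 + √(1521 + 4·664170)] = (1/2)[39 + √2658201] ≈ (1/2)(39 + 1630.399) = 834.6995.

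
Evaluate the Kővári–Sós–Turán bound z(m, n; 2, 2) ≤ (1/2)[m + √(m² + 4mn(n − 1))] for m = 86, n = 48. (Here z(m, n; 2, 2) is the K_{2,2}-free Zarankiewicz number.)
z(86, 48; 2, 2) ≤ (1/2)[86 + √(86² + 4·86·48·47)] = (1/2)[86 + √783460] = 485.5664

Kővári–Sós–Turán: let r_1, ..., r_86 be the row sums and z = Σ r_i the total number of 1s. Each pair of columns can share at most one row with both entries 1 (else a 2×2 all-ones block appears), so Σ_i C(r_i, 2) ≤ C(48, 2) = 1128. By convexity Σ_i C(r_i, 2) ≥ 86·C(z/86, 2) = z(z − 86)/(2·86), giving z² − 86z − 86·48·47 ≤ 0 and hence z ≤ (1/2)[86 + √(7396 + 4·194016)] = (1/2)[86 + √783460] ≈ (1/2)(86 + 885.1328) = 485.5664.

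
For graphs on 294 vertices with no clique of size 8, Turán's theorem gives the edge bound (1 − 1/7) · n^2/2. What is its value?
Turán density bound = (6/7) · 294^2/2 = 37044

Turán's theorem: ex(n, K_{r+1}) is achieved by the complete r-partite Turán graph T(n, r) with parts as balanced as possible, and is at most (1 − 1/r) · n^2/2. For r = 7, n = 294: the density bound is (6/7) · 86436/2 = 37044. Since 7 ∣ 294, the Turán graph T(294, 7) has parts of equal size 42, and its edge count e(T(294, 7)) = 37044 attains the density bound exactly.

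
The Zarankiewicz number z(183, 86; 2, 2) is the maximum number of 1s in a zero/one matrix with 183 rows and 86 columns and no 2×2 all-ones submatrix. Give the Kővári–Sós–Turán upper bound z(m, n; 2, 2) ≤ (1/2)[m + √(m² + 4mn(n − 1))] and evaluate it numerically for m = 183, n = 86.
z(183, 86; 2, 2) ≤ (1/2)[183 + √(183² + 4·183·86·85)] = (1/2)[183 + √5384409] = 1251.7165

Kővári–Sós–Turán: let r_1, ..., r_183 be the row sums and z = Σ r_i the total number of 1s. Each pair of columns can share at most one row with both entries 1 (else a 2×2 all-ones block appears), so Σ_i C(r_i, 2) ≤ C(86, 2) = 3655. By convexity Σ_i C(r_i, 2) ≥ 183·C(z/183, 2) = z(z − 183)/(2·183), giving z² − 183z − 183·86·85 ≤ 0 and hence z ≤ (1/2)[183 + √(33489 + 4·1337730)] = (1/2)[183 + √5384409] ≈ (1/2)(183 + 2320.4329) = 1251.7165.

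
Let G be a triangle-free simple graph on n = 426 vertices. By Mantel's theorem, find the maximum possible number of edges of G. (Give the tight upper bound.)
ex(426, K_3) = ⌊426^2/4⌋ = 45369

Mantel (1907): a triangle-free graph on n vertices has at most ⌊n^2/4⌋ edges, with equality for the complete bipartite graph K_{⌊n/2⌋, ⌈n/2⌉}. For n = 426: ⌊426^2/4⌋ = ⌊181476/4⌋ = 45369. The extremal graph is K_{213, 213}, which has 213·213 = 45369 edges.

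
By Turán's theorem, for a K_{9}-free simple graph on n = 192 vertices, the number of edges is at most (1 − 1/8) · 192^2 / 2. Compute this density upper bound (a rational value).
Turán density bound = (7/8) · 192^2/2 = 16128

Turán's theorem: ex(n, K_{r+1}) is achieved by the complete r-partite Turán graph T(n, r) with parts as balanced as possible, and is at most (1 − 1/r) · n^2/2. For r = 8, n = 192: the density bound is (7/8) · 36864/2 = 16128. Since 8 ∣ 192, the Turán graph T(192, 8) has parts of equal size 24, and its edge count e(T(192, 8)) = 16128 attains the density bound exactly.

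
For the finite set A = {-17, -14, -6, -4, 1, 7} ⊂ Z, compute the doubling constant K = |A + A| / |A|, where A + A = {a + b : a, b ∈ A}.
K = |A + A| / |A| = 20/6 = 10/3

Enumerate A + A = {a + b : a, b ∈ A}. With |A| = 6, there are |A|^2 = 36 ordered sum pairs; collecting distinct values, A + A = {-34, -31, -28, -23, -21, -20, -18, -16, -13, -12, -10, -8, -7, -5, -3, 1, 2, 3, 8, 14}, so |A + A| = 20. Thus K = 20/6 = 10/3. For comparison, the minimum possible |A + A| over all 6-element sets is 2·6 − 1 = 11 (so min K = 11/6), attained only by arithmetic progressions.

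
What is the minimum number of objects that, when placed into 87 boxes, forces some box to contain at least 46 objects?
n = (46 − 1)·87 + 1 = 3916

By the generalised pigeonhole principle, to guarantee some box contains ≥ r objects we need more than (r − 1) · k objects total. Threshold: n = (r − 1) · k + 1. With r = 46 and k = 87: n = 45 · 87 + 1 = 3915 + 1 = 3916. For n = 3915 = 45 · 87, we can put exactly 45 objects in every box, avoiding 46 in any single one — so 3916 is tight.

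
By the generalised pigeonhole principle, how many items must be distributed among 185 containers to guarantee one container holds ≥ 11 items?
n = (11 − 1)·185 + 1 = 1851

By the generalised pigeonhole principle, to guarantee some box contains ≥ r objects we need more than (r − 1) · k objects total. Threshold: n = (r − 1) · k + 1. With r = 11 and k = 185: n = 10 · 185 + 1 = 1850 + 1 = 1851. For n = 1850 = 10 · 185, we can put exactly 10 objects in every box, avoiding 11 in any single one — so 1851 is tight.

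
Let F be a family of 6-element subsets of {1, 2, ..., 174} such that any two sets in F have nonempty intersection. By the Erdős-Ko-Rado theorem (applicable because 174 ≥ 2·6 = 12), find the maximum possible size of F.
max |F| = C(173, 5) = 1218218079

Erdős-Ko-Rado (1961): when n ≥ 2k, max |F| = C(n−1, k−1). The bound is attained by the star {A : i ∈ A} for any fixed i ∈ [n]. Here C(174−1, 6−1) = C(173, 5) = 1218218079.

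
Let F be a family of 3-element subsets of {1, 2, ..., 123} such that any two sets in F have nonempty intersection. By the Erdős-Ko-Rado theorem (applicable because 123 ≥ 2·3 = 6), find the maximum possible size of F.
max |F| = C(122, 2) = 7381

The Erdős-Ko-Rado theorem states: for n ≥ 2k, an intersecting family of k-subsets of an n-element set has size at most C(n − 1, k − 1), with equality for 'star' families {A ⊆ [n] : |A| = k, i ∈ A} (fix an element i). For n = 123, k = 3: C(122, 2) = 7381.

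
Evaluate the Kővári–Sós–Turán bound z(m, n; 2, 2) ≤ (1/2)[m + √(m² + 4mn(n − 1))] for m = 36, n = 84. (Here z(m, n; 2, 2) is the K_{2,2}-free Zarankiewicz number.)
z(36, 84; 2, 2) ≤ (1/2)[36 + √(36² + 4·36·84·83)] = (1/2)[36 + √1005264] = 519.3143

Kővári–Sós–Turán: let r_1, ..., r_36 be the row sums and z = Σ r_i the total number of 1s. Each pair of columns can share at most one row with both entries 1 (else a 2×2 all-ones block appears), so Σ_i C(r_i, 2) ≤ C(84, 2) = 3486. By convexity Σ_i C(r_i, 2) ≥ 36·C(z/36, 2) = z(z − 36)/(2·36), giving z² − 36z − 36·84·83 ≤ 0 and hence z ≤ (1/2)[36 + √(1296 + 4·250992)] = (1/2)[36 + √1005264] ≈ (1/2)(36 + 1002.6285) = 519.3143.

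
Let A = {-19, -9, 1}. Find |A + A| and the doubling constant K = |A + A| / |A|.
K = |A + A| / |A| = 5/3

Enumerate A + A = {a + b : a, b ∈ A}. With |A| = 3, there are |A|^2 = 9 ordered sum pairs; collecting distinct values, A + A = {-38, -28, -18, -8, 2}, so |A + A| = 5. Thus K = 5/3. Here |A + A| = 2|A| − 1 = 5, the minimum possible — so K = 5/3 is minimal, which holds iff A is an arithmetic progression.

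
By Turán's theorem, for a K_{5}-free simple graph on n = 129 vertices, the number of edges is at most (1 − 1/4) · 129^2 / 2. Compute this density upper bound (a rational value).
Turán density bound = (3/4) · 129^2/2 = 49923/8 ≈ 6240.375

Turán's theorem: ex(n, K_{r+1}) is achieved by the complete r-partite Turán graph T(n, r) with parts as balanced as possible, and is at most (1 − 1/r) · n^2/2. For r = 4, n = 129: the density bound is (3/4) · 16641/2 = 49923/8 ≈ 6240.375. The integer-valued extremum is e(T(129, 4)) = 6240, which is strictly less than the density bound 49923/8 since 4 ∤ 129 (the parts of T(129, 4) cannot all be equal).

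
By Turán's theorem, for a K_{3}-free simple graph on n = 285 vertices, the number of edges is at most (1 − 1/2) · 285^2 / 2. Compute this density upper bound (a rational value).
Turán density bound = (1/2) · 285^2/2 = 81225/4 ≈ 20306.25

Turán's theorem: ex(n, K_{r+1}) is achieved by the complete r-partite Turán graph T(n, r) with parts as balanced as possible, and is at most (1 − 1/r) · n^2/2. For r = 2, n = 285: the density bound is (1/2) · 81225/2 = 81225/4 ≈ 20306.25. The integer-valued extremum is e(T(285, 2)) = 20306, which is strictly less than the density bound 81225/4 since 2 ∤ 285 (the parts of T(285, 2) cannot all be equal).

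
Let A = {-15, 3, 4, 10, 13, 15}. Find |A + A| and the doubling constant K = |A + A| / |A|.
K = |A + A| / |A| = 21/6 = 7/2

Enumerate A + A = {a + b : a, b ∈ A}. With |A| = 6, there are |A|^2 = 36 ordered sum pairs; collecting distinct values, A + A = {-30, -12, -11, -5, -2, 0, 6, 7, 8, 13, 14, 16, 17, 18, 19, 20, 23, 25, 26, 28, 30}, so |A + A| = 21. Thus K = 21/6 = 7/2. For comparison, the minimum possible |A + A| over all 6-element sets is 2·6 − 1 = 11 (so min K = 11/6), attained only by arithmetic progressions.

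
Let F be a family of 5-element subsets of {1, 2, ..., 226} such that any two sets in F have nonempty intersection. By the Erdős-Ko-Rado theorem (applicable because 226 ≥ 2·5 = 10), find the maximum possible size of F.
max |F| = C(225, 4) = 103962600

The Erdős-Ko-Rado theorem states: for n ≥ 2k, an intersecting family of k-subsets of an n-element set has size at most C(n − 1, k − 1), with equality for 'star' families {A ⊆ [n] : |A| = k, i ∈ A} (fix an element i). For n = 226, k = 5: C(225, 4) = 103962600.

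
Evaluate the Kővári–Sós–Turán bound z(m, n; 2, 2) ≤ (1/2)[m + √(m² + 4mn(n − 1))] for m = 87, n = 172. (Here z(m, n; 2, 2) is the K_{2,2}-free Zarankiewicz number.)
z(87, 172; 2, 2) ≤ (1/2)[87 + √(87² + 4·87·172·171)] = (1/2)[87 + √10242945] = 1643.7301

Kővári–Sós–Turán: let r_1, ..., r_87 be the row sums and z = Σ r_i the total number of 1s. Each pair of columns can share at most one row with both entries 1 (else a 2×2 all-ones block appears), so Σ_i C(r_i, 2) ≤ C(172, 2) = 14706. By convexity Σ_i C(r_i, 2) ≥ 87·C(z/87, 2) = z(z − 87)/(2·87), giving z² − 87z − 87·172·171 ≤ 0 and hence z ≤ (1/2)[87 + √(7569 + 4·2558844)] = (1/2)[87 + √10242945] ≈ (1/2)(87 + 3200.4601) = 1643.7301.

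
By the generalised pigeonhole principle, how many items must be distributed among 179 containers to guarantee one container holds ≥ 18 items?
n = (18 − 1)·179 + 1 = 3044

By the generalised pigeonhole principle, to guarantee some box contains ≥ r objects we need more than (r − 1) · k objects total. Threshold: n = (r − 1) · k + 1. With r = 18 and k = 179: n = 17 · 179 + 1 = 3043 + 1 = 3044. For n = 3043 = 17 · 179, we can put exactly 17 objects in every box, avoiding 18 in any single one — so 3044 is tight.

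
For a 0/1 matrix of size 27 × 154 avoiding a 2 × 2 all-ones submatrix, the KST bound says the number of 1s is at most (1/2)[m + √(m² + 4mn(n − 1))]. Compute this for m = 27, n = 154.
z(27, 154; 2, 2) ≤ (1/2)[27 + √(27² + 4·27·154·153)] = (1/2)[27 + √2545425] = 811.2194

Kővári–Sós–Turán: let r_1, ..., r_27 be the row sums and z = Σ r_i the total number of 1s. Each pair of columns can share at most one row with both entries 1 (else a 2×2 all-ones block appears), so Σ_i C(r_i, 2) ≤ C(154, 2) = 11781. By convexity Σ_i C(r_i, 2) ≥ 27·C(z/27, 2) = z(z − 27)/(2·27), giving z² − 27z − 27·154·153 ≤ 0 and hence z ≤ (1/2)[27 + √(729 + 4·636174)] = (1/2)[27 + √2545425] ≈ (1/2)(27 + 1595.4388) = 811.2194.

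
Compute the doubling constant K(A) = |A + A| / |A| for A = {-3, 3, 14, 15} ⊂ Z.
K = |A + A| / |A| = 10/4 = 5/2

Enumerate A + A = {a + b : a, b ∈ A}. With |A| = 4, there are |A|^2 = 16 ordered sum pairs; collecting distinct values, A + A = {-6, 0, 6, 11, 12, 17, 18, 28, 29, 30}, so |A + A| = 10. Thus K = 10/4 = 5/2. For comparison, the minimum possible |A + A| over all 4-element sets is 2·4 − 1 = 7 (so min K = 7/4), attained only by arithmetic progressions.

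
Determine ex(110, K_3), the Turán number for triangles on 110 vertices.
ex(110, K_3) = ⌊110^2/4⌋ = 3025

Mantel (1907): a triangle-free graph on n vertices has at most ⌊n^2/4⌋ edges, with equality for the complete bipartite graph K_{⌊n/2⌋, ⌈n/2⌉}. For n = 110: ⌊110^2/4⌋ = ⌊12100/4⌋ = 3025. The extremal graph is K_{55, 55}, which has 55·55 = 3025 edges.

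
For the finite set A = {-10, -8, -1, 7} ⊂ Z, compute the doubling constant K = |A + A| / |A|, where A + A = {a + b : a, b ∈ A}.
K = |A + A| / |A| = 10/4 = 5/2

Enumerate A + A = {a + b : a, b ∈ A}. With |A| = 4, there are |A|^2 = 16 ordered sum pairs; collecting distinct values, A + A = {-20, -18, -16, -11, -9, -3, -2, -1, 6, 14}, so |A + A| = 10. Thus K = 10/4 = 5/2. For comparison, the minimum possible |A + A| over all 4-element sets is 2·4 − 1 = 7 (so min K = 7/4), attained only by arithmetic progressions.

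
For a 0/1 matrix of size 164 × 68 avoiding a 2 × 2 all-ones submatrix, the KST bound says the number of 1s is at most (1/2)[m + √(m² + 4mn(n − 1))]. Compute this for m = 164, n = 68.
z(164, 68; 2, 2) ≤ (1/2)[164 + √(164² + 4·164·68·67)] = (1/2)[164 + √3015632] = 950.2788

Kővári–Sós–Turán: let r_1, ..., r_164 be the row sums and z = Σ r_i the total number of 1s. Each pair of columns can share at most one row with both entries 1 (else a 2×2 all-ones block appears), so Σ_i C(r_i, 2) ≤ C(68, 2) = 2278. By convexity Σ_i C(r_i, 2) ≥ 164·C(z/164, 2) = z(z − 164)/(2·164), giving z² − 164z − 164·68·67 ≤ 0 and hence z ≤ (1/2)[164 + √(26896 + 4·747184)] = (1/2)[164 + √3015632] ≈ (1/2)(164 + 1736.5575) = 950.2788.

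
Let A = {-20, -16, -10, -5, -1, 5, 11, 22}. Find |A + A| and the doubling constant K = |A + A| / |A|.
K = |A + A| / |A| = 30/8 = 15/4

Enumerate A + A = {a + b : a, b ∈ A}. With |A| = 8, there are |A|^2 = 64 ordered sum pairs; collecting distinct values, A + A = {-40, -36, -32, -30, -26, -25, -21, -20, -17, -15, -11, -10, -9, -6, -5, -2, 0, 1, 2, 4, 6, 10, 12, 16, 17, 21, 22, 27, 33, 44}, so |A + A| = 30. Thus K = 30/8 = 15/4. For comparison, the minimum possible |A + A| over all 8-element sets is 2·8 − 1 = 15 (so min K = 15/8), attained only by arithmetic progressions.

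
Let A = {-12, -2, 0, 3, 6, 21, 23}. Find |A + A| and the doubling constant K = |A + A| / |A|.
K = |A + A| / |A| = 25/7

Enumerate A + A = {a + b : a, b ∈ A}. With |A| = 7, there are |A|^2 = 49 ordered sum pairs; collecting distinct values, A + A = {-24, -14, -12, -9, -6, -4, -2, 0, 1, 3, 4, 6, 9, 11, 12, 19, 21, 23, 24, 26, 27, 29, 42, 44, 46}, so |A + A| = 25. Thus K = 25/7. For comparison, the minimum possible |A + A| over all 7-element sets is 2·7 − 1 = 13 (so min K = 13/7), attained only by arithmetic progressions.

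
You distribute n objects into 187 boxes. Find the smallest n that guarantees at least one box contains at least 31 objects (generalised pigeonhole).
n = (31 − 1)·187 + 1 = 5611

By the generalised pigeonhole principle, to guarantee some box contains ≥ r objects we need more than (r − 1) · k objects total. Threshold: n = (r − 1) · k + 1. With r = 31 and k = 187: n = 30 · 187 + 1 = 5610 + 1 = 5611. For n = 5610 = 30 · 187, we can put exactly 30 objects in every box, avoiding 31 in any single one — so 5611 is tight.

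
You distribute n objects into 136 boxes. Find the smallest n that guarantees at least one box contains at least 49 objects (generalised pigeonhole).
n = (49 − 1)·136 + 1 = 6529

By the generalised pigeonhole principle, to guarantee some box contains ≥ r objects we need more than (r − 1) · k objects total. Threshold: n = (r − 1) · k + 1. With r = 49 and k = 136: n = 48 · 136 + 1 = 6528 + 1 = 6529. For n = 6528 = 48 · 136, we can put exactly 48 objects in every box, avoiding 49 in any single one — so 6529 is tight.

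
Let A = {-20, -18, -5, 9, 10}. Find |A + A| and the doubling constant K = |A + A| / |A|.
K = |A + A| / |A| = 14/5

Enumerate A + A = {a + b : a, b ∈ A}. With |A| = 5, there are |A|^2 = 25 ordered sum pairs; collecting distinct values, A + A = {-40, -38, -36, -25, -23, -11, -10, -9, -8, 4, 5, 18, 19, 20}, so |A + A| = 14. Thus K = 14/5. For comparison, the minimum possible |A + A| over all 5-element sets is 2·5 − 1 = 9 (so min K = 9/5), attained only by arithmetic progressions.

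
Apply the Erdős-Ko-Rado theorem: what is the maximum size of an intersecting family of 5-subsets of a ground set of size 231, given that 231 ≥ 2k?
max |F| = C(230, 4) = 113582855

The Erdős-Ko-Rado theorem states: for n ≥ 2k, an intersecting family of k-subsets of an n-element set has size at most C(n − 1, k − 1), with equality for 'star' families {A ⊆ [n] : |A| = k, i ∈ A} (fix an element i). For n = 231, k = 5: C(230, 4) = 113582855.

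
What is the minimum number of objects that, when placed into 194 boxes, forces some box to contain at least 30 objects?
n = (30 − 1)·194 + 1 = 5627

By the generalised pigeonhole principle, to guarantee some box contains ≥ r objects we need more than (r − 1) · k objects total. Threshold: n = (r − 1) · k + 1. With r = 30 and k = 194: n = 29 · 194 + 1 = 5626 + 1 = 5627. For n = 5626 = 29 · 194, we can put exactly 29 objects in every box, avoiding 30 in any single one — so 5627 is tight.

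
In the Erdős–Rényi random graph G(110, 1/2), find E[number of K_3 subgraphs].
E[# K_3] = C(110, 3) · (1/2)^C(3, 2) = 215820 / 2^3 = 53955/2 = 26977.5

For each 3-subset S of vertices (there are C(110, 3) = 215820 such S), let X_S = 1 if S induces a K_3 (all C(3, 2) = 3 edges present). Then P(X_S = 1) = (1/2)^3 = 1/8. By linearity of expectation, E[# K_3] = C(110, 3) · (1/2)^3 = 215820 / 8 = 53955/2 = 26977.5.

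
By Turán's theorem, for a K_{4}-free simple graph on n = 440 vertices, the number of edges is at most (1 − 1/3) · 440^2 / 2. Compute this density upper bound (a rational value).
Turán density bound = (2/3) · 440^2/2 = 193600/3 ≈ 64533.3333

Turán's theorem: ex(n, K_{r+1}) is achieved by the complete r-partite Turán graph T(n, r) with parts as balanced as possible, and is at most (1 − 1/r) · n^2/2. For r = 3, n = 440: the density bound is (2/3) · 193600/2 = 193600/3 ≈ 64533.3333. The integer-valued extremum is e(T(440, 3)) = 64533, which is strictly less than the density bound 193600/3 since 3 ∤ 440 (the parts of T(440, 3) cannot all be equal).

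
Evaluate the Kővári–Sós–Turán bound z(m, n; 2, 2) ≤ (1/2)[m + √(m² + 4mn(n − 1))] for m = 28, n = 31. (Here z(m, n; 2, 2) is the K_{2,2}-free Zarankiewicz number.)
z(28, 31; 2, 2) ≤ (1/2)[28 + √(28² + 4·28·31·30)] = (1/2)[28 + √104944] = 175.9753

Kővári–Sós–Turán: let r_1, ..., r_28 be the row sums and z = Σ r_i the total number of 1s. Each pair of columns can share at most one row with both entries 1 (else a 2×2 all-ones block appears), so Σ_i C(r_i, 2) ≤ C(31, 2) = 465. By convexity Σ_i C(r_i, 2) ≥ 28·C(z/28, 2) = z(z − 28)/(2·28), giving z² − 28z − 28·31·30 ≤ 0 and hence z ≤ (1/2)[28 + √(784 + 4·26040)] = (1/2)[28 + √104944] ≈ (1/2)(28 + 323.9506) = 175.9753.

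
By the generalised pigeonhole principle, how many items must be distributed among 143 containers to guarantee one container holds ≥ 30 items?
n = (30 − 1)·143 + 1 = 4148

By the generalised pigeonhole principle, to guarantee some box contains ≥ r objects we need more than (r − 1) · k objects total. Threshold: n = (r − 1) · k + 1. With r = 30 and k = 143: n = 29 · 143 + 1 = 4147 + 1 = 4148. For n = 4147 = 29 · 143, we can put exactly 29 objects in every box, avoiding 30 in any single one — so 4148 is tight.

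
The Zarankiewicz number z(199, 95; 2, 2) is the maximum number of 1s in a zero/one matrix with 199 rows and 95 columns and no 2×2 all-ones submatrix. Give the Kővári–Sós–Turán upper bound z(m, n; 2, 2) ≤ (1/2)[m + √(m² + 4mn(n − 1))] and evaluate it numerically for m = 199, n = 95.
z(199, 95; 2, 2) ≤ (1/2)[199 + √(199² + 4·199·95·94)] = (1/2)[199 + √7147881] = 1436.2761

Kővári–Sós–Turán: let r_1, ..., r_199 be the row sums and z = Σ r_i the total number of 1s. Each pair of columns can share at most one row with both entries 1 (else a 2×2 all-ones block appears), so Σ_i C(r_i, 2) ≤ C(95, 2) = 4465. By convexity Σ_i C(r_i, 2) ≥ 199·C(z/199, 2) = z(z − 199)/(2·199), giving z² − 199z − 199·95·94 ≤ 0 and hence z ≤ (1/2)[199 + √(39601 + 4·1777070)] = (1/2)[199 + √7147881] ≈ (1/2)(199 + 2673.5521) = 1436.2761.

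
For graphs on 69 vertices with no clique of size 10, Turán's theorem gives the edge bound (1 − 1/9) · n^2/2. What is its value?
Turán density bound = (8/9) · 69^2/2 = 2116

Turán's theorem: ex(n, K_{r+1}) is achieved by the complete r-partite Turán graph T(n, r) with parts as balanced as possible, and is at most (1 − 1/r) · n^2/2. For r = 9, n = 69: the density bound is (8/9) · 4761/2 = 2116. The integer-valued extremum is e(T(69, 9)) = 2115, which is strictly less than the density bound 2116 since 9 ∤ 69 (the parts of T(69, 9) cannot all be equal).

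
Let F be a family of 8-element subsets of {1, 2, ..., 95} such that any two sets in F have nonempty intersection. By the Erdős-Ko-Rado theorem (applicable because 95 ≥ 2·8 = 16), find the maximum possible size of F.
max |F| = C(94, 7) = 10235867928

The Erdős-Ko-Rado theorem states: for n ≥ 2k, an intersecting family of k-subsets of an n-element set has size at most C(n − 1, k − 1), with equality for 'star' families {A ⊆ [n] : |A| = k, i ∈ A} (fix an element i). For n = 95, k = 8: C(94, 7) = 10235867928.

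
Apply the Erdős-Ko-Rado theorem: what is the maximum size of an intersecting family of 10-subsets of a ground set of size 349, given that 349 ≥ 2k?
max |F| = C(348, 9) = 185845840086215540

Erdős-Ko-Rado (1961): when n ≥ 2k, max |F| = C(n−1, k−1). The bound is attained by the star {A : i ∈ A} for any fixed i ∈ [n]. Here C(349−1, 10−1) = C(348, 9) = 185845840086215540.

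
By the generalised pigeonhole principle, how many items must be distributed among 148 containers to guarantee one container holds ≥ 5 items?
n = (5 − 1)·148 + 1 = 593

By the generalised pigeonhole principle, to guarantee some box contains ≥ r objects we need more than (r − 1) · k objects total. Threshold: n = (r − 1) · k + 1. With r = 5 and k = 148: n = 4 · 148 + 1 = 592 + 1 = 593. For n = 592 = 4 · 148, we can put exactly 4 objects in every box, avoiding 5 in any single one — so 593 is tight.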